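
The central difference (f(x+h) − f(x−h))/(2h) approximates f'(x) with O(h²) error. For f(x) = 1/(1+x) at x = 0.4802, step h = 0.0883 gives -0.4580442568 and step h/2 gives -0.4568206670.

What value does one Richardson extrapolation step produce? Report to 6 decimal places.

Method order is 2; weight 2^2 = 4.
Difference of the inputs: -0.4568206670 − (-0.4580442568) = 0.0012235898
Correction (A(h/2) − A(h))/(4 − 1) = 0.0012235898/3 = 0.0004078633
R = -0.4568206670 + 0.0004078633 = -0.4564128037

-0.456413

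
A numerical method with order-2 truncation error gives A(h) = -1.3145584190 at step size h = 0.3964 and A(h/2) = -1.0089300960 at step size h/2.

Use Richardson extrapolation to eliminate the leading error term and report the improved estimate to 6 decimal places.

-0.907054

Order 2 gives 2^r = 4 and 2^r − 1 = 3.
4·(-1.0089300960) − (-1.3145584190) = -2.7211619650
R = (-2.7211619650)/3 = -0.9070539883
Shift from A(h/2): +0.1018761077.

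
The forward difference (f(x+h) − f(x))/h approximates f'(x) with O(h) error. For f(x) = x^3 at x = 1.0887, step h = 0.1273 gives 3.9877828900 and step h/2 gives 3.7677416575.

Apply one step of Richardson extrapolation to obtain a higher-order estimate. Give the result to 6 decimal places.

r = 1: numerator weight 2, denominator 1.
2 × 3.7677416575 = 7.5354833150; 7.5354833150 − 3.9877828900 = 3.5477004250
R = 3.5477004250/1 = 3.5477004250
Gap between inputs: 2.200e-01; correction applied: −0.2200412325.

3.547700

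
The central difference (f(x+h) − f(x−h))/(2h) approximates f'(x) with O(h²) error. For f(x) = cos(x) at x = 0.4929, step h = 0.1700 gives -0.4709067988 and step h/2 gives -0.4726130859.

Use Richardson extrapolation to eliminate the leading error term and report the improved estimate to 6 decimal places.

Order 2 gives 2^r = 4 and 2^r − 1 = 3.
2^2·A(h/2) = -1.8904523436; minus A(h) gives -1.4195455448.
Divide by 2^2 − 1 = 3.
(-1.4195455448) ÷ 3 = -0.4731818483

-0.473182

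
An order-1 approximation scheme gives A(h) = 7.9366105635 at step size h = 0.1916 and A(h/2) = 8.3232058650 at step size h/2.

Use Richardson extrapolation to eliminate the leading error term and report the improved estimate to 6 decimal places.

8.709801

Error is O(h^1); halving h shrinks it by 2^1 = 2.
2^1×A(h/2) = 16.6464117300; minus A(h) gives 8.7098011665.
R = 8.7098011665/1 = 8.7098011665
Gap between inputs: 3.866e-01; correction applied: +0.3865953015.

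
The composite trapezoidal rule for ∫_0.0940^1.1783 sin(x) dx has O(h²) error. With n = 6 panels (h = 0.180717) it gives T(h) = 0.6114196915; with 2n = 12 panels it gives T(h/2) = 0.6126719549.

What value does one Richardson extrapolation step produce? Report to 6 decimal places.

Order 2 gives 2^r = 4 and 2^r − 1 = 3.
4·0.6126719549 − 0.6114196915 = 1.8392681281
Denominator 4 − 1 = 3.
So the Richardson estimate is 0.6130893760.

0.613089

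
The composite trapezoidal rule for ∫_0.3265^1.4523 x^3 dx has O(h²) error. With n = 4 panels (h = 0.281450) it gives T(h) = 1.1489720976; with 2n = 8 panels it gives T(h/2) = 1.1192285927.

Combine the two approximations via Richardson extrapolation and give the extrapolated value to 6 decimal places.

Method order is 2; weight 2^2 = 4.
Difference of the inputs: 1.1192285927 − 1.1489720976 = -0.0297435049
Divide by 2^2 − 1 = 3: (-0.0297435049)/3 = -0.0099145016
R = A(h/2) + (A(h/2) − A(h))/3 = 1.1192285927 − 0.0099145016 = 1.1093140911

1.109314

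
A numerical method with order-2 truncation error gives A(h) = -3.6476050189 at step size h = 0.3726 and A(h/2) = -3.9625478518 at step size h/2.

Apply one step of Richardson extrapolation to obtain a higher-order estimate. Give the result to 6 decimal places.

-4.067529

Error is O(h^2); halving h shrinks it by 2^2 = 4.
Top: 4(-3.9625478518) − (-3.6476050189) = -12.2025863883
Denominator 4 − 1 = 3.
(-12.2025863883) ÷ 3 = -4.0675287961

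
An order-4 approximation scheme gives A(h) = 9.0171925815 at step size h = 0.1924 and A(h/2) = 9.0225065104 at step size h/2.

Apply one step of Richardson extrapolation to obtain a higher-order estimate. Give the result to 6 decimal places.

Error is O(h^4); halving h shrinks it by 2^4 = 16.
Numerator 16*A(h/2) − A(h) = 16*9.0225065104 − 9.0171925815 = 135.3429115849
Denominator 16 − 1 = 15.
Extrapolated: 135.3429115849 / 15 = 9.0228607723

9.022861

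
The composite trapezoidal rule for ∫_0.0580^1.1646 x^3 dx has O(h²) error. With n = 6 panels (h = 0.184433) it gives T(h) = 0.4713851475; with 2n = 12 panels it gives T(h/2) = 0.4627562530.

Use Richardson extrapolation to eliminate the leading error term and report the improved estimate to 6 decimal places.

Order 2 gives 2^r = 4 and 2^r − 1 = 3.
A(h/2) − A(h) = 0.4627562530 − 0.4713851475 = -0.0086288945
Correction (A(h/2) − A(h))/(4 − 1) = (-0.0086288945)/3 = -0.0028762982
R = A(h/2) + (A(h/2) − A(h))/3 = 0.4627562530 − 0.0028762982 = 0.4598799548

0.459880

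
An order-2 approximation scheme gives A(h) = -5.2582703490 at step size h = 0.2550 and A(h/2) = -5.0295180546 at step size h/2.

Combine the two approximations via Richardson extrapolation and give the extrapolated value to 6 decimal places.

r = 2, so 2^r = 4.
4*(-5.0295180546) = -20.1180722184; subtract (-5.2582703490) → -14.8598018694
Divide by 2^2 − 1 = 3.
(-14.8598018694) ÷ 3 = -4.9532672898
Shift from A(h/2): +0.0762507648.

-4.953267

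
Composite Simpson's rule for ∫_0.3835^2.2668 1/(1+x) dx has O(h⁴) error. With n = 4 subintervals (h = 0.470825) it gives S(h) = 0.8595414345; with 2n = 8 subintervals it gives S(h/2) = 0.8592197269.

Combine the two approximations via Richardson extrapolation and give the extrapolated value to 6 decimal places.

0.859198

r = 4, so 2^r = 16.
Numerator 16·A(h/2) − A(h) = 16·0.8592197269 − 0.8595414345 = 12.8879741959
Divide by 2^4 − 1 = 15.
Result: 0.8591982797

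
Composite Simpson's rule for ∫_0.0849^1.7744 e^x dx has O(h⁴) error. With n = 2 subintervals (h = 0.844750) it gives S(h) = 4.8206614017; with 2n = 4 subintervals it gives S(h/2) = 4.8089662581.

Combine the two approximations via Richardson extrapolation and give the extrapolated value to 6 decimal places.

4.808187

Leading term ∝ h^4; use weight 16 = 2^4.
16*4.8089662581 − 4.8206614017 = 72.1227987279
Extrapolated: 72.1227987279 / 15 = 4.8081865819
Correction |R − A(h/2)| = 7.797e-04; gap |A(h/2) − A(h)| = 1.170e-02.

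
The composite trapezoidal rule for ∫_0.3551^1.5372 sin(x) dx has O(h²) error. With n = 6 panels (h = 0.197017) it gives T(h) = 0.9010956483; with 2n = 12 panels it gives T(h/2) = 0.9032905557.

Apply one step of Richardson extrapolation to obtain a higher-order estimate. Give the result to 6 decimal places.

0.904022

Order 2 gives 2^r = 4 and 2^r − 1 = 3.
Numerator 4×A(h/2) − A(h) = 4×0.9032905557 − 0.9010956483 = 2.7120665745
(4×0.9032905557 − 0.9010956483)/(4 − 1) = 0.9040221915
Shift from A(h/2): +0.0007316358.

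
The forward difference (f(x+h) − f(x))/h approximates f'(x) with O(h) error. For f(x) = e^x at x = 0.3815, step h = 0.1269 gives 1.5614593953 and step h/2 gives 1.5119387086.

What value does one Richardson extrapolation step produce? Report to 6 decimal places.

Leading term ∝ h^1; use weight 2 = 2^1.
2 × 1.5119387086 = 3.0238774172; subtract 1.5614593953 → 1.4624180219
Divide by 2^1 − 1 = 1.
R = 1.4624180219/1 = 1.4624180219
Gap between inputs: 4.952e-02; correction applied: −0.0495206867.

1.462418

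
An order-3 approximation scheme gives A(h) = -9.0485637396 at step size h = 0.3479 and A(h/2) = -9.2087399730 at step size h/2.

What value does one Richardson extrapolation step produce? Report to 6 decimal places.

-9.231622

Method order is 3; weight 2^3 = 8.
2^3·A(h/2) = -73.6699197840; minus A(h) gives -64.6213560444.
Divide by 2^3 − 1 = 7.
(-64.6213560444) ÷ 7 = -9.2316222921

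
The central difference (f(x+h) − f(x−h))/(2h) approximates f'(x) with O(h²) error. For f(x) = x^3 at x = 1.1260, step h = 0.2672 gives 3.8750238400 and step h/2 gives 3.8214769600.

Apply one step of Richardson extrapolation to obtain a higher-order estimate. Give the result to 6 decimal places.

3.803628

r = 2: numerator weight 4, denominator 3.
Difference of the inputs: 3.8214769600 − 3.8750238400 = -0.0535468800
Divide by 2^2 − 1 = 3: (-0.0535468800)/3 = -0.0178489600
R = A(h/2) + (A(h/2) − A(h))/3 = 3.8214769600 − 0.0178489600 = 3.8036280000
Shift from A(h/2): −0.0178489600.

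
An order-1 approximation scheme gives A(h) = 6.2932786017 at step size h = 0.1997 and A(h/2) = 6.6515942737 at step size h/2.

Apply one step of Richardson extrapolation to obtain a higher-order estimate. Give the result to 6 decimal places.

7.009910

Leading term ∝ h^1; use weight 2 = 2^1.
Top: 2(6.6515942737) − (6.2932786017) = 7.0099099457
7.0099099457 ÷ 1 = 7.0099099457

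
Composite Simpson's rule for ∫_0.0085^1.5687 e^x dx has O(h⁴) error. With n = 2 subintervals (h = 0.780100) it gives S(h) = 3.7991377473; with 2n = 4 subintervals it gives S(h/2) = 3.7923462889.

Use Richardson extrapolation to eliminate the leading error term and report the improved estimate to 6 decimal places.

Method order is 4; weight 2^4 = 16.
2^4×A(h/2) = 60.6775406224; minus A(h) gives 56.8784028751.
R = 56.8784028751/15 = 3.7918935250
Gap between inputs: 6.791e-03; correction applied: −0.0004527639.

3.791894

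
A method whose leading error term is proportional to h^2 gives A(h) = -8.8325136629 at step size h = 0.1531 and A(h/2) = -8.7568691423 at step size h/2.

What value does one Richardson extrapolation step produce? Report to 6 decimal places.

r = 2, so 2^r = 4.
4 × (-8.7568691423) = -35.0274765692; (-35.0274765692) − (-8.8325136629) = -26.1949629063
Divide by 2^2 − 1 = 3.
R = (-26.1949629063)/3 = -8.7316543021
Shift from A(h/2): +0.0252148402.

-8.731654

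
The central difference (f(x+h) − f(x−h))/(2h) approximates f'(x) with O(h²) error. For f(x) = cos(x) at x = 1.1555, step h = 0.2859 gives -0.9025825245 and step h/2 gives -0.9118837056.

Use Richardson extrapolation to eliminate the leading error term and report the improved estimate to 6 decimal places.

-0.914984

r = 2: numerator weight 4, denominator 3.
Weighted: (-3.6475348224) − (-0.9025825245) = -2.7449522979
(4*(-0.9118837056) − (-0.9025825245))/(4 − 1) = -0.9149840993
Correction |R − A(h/2)| = 3.100e-03; gap |A(h/2) − A(h)| = 9.301e-03.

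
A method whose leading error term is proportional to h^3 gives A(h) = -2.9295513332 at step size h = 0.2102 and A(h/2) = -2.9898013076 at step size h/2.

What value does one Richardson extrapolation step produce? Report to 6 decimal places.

-2.998408

Leading term ∝ h^3; use weight 8 = 2^3.
8·(-2.9898013076) = -23.9184104608; (-23.9184104608) − (-2.9295513332) = -20.9888591276
R = (-20.9888591276)/7 = -2.9984084468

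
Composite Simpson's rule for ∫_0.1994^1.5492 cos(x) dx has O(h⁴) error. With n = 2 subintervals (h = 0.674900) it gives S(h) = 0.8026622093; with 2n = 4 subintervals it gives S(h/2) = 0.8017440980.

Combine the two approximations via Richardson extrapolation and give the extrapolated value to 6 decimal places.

The method has order 4: 2^4 = 16.
Difference of the inputs: 0.8017440980 − 0.8026622093 = -0.0009181113
Correction (A(h/2) − A(h))/(16 − 1) = (-0.0009181113)/15 = -0.0000612074
R = A(h/2) + (A(h/2) − A(h))/15 = 0.8017440980 − 0.0000612074 = 0.8016828906
Correction |R − A(h/2)| = 6.121e-05; gap |A(h/2) − A(h)| = 9.181e-04.

0.801683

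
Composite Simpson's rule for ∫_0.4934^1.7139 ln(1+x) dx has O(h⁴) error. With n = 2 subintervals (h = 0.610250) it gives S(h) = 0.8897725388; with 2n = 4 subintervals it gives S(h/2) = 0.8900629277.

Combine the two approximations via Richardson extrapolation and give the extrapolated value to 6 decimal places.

0.890082

r = 4: numerator weight 16, denominator 15.
Top: 16(0.8900629277) − (0.8897725388) = 13.3512343044
(16*0.8900629277 − 0.8897725388)/(16 − 1) = 0.8900822870
Gap between inputs: 2.904e-04; correction applied: +0.0000193593.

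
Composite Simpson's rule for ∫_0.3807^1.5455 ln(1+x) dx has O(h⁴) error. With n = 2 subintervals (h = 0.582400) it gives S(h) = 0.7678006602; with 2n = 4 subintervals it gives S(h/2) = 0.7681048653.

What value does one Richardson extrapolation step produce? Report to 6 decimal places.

With r = 4 the leading error scales as h^4, so the weight is 2^4 = 16.
A(h/2) − A(h) = 0.7681048653 − 0.7678006602 = 0.0003042051
Correction (A(h/2) − A(h))/(16 − 1) = 0.0003042051/15 = 0.0000202803
R = 0.7681048653 + 0.0000202803 = 0.7681251456

0.768125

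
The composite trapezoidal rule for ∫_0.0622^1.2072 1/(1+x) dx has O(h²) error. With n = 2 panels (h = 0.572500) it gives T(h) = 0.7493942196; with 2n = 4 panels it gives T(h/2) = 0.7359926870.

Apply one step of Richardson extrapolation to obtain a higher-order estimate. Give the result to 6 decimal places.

r = 2, so 2^r = 4.
Weighted: 2.9439707480 − 0.7493942196 = 2.1945765284
R = 2.1945765284/3 = 0.7315255095
Correction |R − A(h/2)| = 4.467e-03; gap |A(h/2) − A(h)| = 1.340e-02.

0.731526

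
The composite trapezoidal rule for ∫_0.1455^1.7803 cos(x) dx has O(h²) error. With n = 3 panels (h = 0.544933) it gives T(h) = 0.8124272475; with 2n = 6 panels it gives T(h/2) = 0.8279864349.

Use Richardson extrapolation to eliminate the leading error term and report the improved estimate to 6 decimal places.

Leading term ∝ h^2; use weight 4 = 2^2.
Difference of the inputs: 0.8279864349 − 0.8124272475 = 0.0155591874
Correction (A(h/2) − A(h))/(4 − 1) = 0.0155591874/3 = 0.0051863958
R = 0.8279864349 + 0.0051863958 = 0.8331728307
Shift from A(h/2): +0.0051863958.

0.833173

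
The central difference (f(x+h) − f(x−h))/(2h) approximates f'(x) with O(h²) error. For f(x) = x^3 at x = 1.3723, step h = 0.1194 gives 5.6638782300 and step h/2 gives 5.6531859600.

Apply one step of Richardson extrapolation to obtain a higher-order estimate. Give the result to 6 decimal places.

With r = 2 the leading error scales as h^2, so the weight is 2^2 = 4.
Numerator 4 × A(h/2) − A(h) = 4 × 5.6531859600 − 5.6638782300 = 16.9488656100
Extrapolated: 16.9488656100 / 3 = 5.6496218700

5.649622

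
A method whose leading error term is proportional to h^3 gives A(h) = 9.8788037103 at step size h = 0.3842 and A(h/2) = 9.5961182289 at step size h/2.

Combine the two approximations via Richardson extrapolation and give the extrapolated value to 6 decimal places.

r = 3: numerator weight 8, denominator 7.
Numerator 8·A(h/2) − A(h) = 8·9.5961182289 − 9.8788037103 = 66.8901421209
66.8901421209 ÷ 7 = 9.5557345887

9.555735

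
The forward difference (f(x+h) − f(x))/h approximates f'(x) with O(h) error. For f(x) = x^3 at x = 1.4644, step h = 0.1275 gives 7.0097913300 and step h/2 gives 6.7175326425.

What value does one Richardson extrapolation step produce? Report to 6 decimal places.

With r = 1 the leading error scales as h^1, so the weight is 2^1 = 2.
2 × 6.7175326425 − 7.0097913300 = 6.4252739550
(2 × 6.7175326425 − 7.0097913300)/(2 − 1) = 6.4252739550
Shift from A(h/2): −0.2922586875.

6.425274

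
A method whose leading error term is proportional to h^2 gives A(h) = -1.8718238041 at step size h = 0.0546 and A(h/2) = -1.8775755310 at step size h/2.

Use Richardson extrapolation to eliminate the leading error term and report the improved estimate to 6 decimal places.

-1.879493

With r = 2 the leading error scales as h^2, so the weight is 2^2 = 4.
4·(-1.8775755310) − (-1.8718238041) = -5.6384783199
Divide by 2^2 − 1 = 3.
So the Richardson estimate is -1.8794927733.
Gap between inputs: 5.752e-03; correction applied: −0.0019172423.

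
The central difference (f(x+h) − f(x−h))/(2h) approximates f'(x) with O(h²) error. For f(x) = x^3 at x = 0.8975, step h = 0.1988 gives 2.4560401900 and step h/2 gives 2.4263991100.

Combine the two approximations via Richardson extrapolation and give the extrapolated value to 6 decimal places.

Order 2 gives 2^r = 4 and 2^r − 1 = 3.
4 × 2.4263991100 − 2.4560401900 = 7.2495562500
(4 × 2.4263991100 − 2.4560401900)/(4 − 1) = 2.4165187500

2.416519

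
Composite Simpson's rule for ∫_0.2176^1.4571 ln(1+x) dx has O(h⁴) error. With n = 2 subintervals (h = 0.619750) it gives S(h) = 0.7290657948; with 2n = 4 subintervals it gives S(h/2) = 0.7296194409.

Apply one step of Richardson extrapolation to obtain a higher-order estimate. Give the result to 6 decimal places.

Method order is 4; weight 2^4 = 16.
Numerator 16×A(h/2) − A(h) = 16×0.7296194409 − 0.7290657948 = 10.9448452596
Divide by 2^4 − 1 = 15.
Result: 0.7296563506

0.729656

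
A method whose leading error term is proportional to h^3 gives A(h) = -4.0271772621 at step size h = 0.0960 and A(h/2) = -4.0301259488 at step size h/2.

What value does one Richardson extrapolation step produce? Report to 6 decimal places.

-4.030547

The method has order 3: 2^3 = 8.
Top: 8(-4.0301259488) − (-4.0271772621) = -28.2138303283
Extrapolated: (-28.2138303283) / 7 = -4.0305471898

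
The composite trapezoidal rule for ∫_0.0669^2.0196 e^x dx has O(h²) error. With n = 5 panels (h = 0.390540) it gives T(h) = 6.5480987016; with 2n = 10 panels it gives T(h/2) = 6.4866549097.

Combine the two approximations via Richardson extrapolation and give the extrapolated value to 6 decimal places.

6.466174

r = 2: numerator weight 4, denominator 3.
4 × 6.4866549097 − 6.5480987016 = 19.3985209372
19.3985209372 ÷ 3 = 6.4661736457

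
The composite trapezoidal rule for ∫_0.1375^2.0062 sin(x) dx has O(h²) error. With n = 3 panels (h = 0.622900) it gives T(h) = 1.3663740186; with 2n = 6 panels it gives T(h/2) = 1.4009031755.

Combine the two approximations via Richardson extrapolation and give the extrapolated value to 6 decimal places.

1.412413

r = 2, so 2^r = 4.
4×1.4009031755 − 1.3663740186 = 4.2372386834
Extrapolated: 4.2372386834 / 3 = 1.4124128945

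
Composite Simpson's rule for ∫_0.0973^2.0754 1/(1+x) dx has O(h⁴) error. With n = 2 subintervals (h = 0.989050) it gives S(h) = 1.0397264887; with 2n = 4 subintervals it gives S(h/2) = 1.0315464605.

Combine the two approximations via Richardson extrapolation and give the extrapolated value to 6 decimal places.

1.031001

r = 4, so 2^r = 16.
16·1.0315464605 = 16.5047433680; 16.5047433680 − 1.0397264887 = 15.4650168793
15.4650168793 ÷ 15 = 1.0310011253
Shift from A(h/2): −0.0005453352.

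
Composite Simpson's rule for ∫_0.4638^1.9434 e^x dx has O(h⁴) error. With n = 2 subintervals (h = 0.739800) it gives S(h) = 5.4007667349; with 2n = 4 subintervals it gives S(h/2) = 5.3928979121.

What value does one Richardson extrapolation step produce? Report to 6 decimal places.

r = 4: numerator weight 16, denominator 15.
Difference of the inputs: 5.3928979121 − 5.4007667349 = -0.0078688228
Correction (A(h/2) − A(h))/(16 − 1) = (-0.0078688228)/15 = -0.0005245882
R = 5.3928979121 − 0.0005245882 = 5.3923733239
Correction |R − A(h/2)| = 5.246e-04; gap |A(h/2) − A(h)| = 7.869e-03.

5.392373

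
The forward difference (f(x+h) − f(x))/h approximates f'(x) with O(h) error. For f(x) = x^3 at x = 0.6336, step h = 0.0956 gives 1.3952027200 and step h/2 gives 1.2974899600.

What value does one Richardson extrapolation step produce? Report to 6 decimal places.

r = 1: numerator weight 2, denominator 1.
2*1.2974899600 = 2.5949799200; subtract 1.3952027200 → 1.1997772000
Denominator 2 − 1 = 1.
1.1997772000 ÷ 1 = 1.1997772000
Shift from A(h/2): −0.0977127600.

1.199777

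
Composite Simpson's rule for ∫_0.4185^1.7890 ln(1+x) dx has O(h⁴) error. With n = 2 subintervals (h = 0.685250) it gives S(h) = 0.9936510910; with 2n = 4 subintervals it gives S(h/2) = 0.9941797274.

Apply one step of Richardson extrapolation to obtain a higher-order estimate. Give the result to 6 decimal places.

0.994215

Order 4 gives 2^r = 16 and 2^r − 1 = 15.
Top: 16(0.9941797274) − (0.9936510910) = 14.9132245474
R = 14.9132245474/15 = 0.9942149698
Gap between inputs: 5.286e-04; correction applied: +0.0000352424.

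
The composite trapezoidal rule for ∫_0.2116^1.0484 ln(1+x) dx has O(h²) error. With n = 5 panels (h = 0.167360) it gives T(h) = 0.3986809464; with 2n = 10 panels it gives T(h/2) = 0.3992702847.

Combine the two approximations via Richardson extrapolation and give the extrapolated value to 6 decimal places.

0.399467

Leading term ∝ h^2; use weight 4 = 2^2.
A(h/2) − A(h) = 0.3992702847 − 0.3986809464 = 0.0005893383
Divide by 2^2 − 1 = 3: 0.0005893383/3 = 0.0001964461
R = 0.3992702847 + 0.0001964461 = 0.3994667308
Gap between inputs: 5.893e-04; correction applied: +0.0001964461.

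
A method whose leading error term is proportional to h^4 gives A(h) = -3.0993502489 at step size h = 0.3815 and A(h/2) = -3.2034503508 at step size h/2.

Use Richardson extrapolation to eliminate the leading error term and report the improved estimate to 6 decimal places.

-3.210390

Method order is 4; weight 2^4 = 16.
16 × (-3.2034503508) − (-3.0993502489) = -48.1558553639
(16 × (-3.2034503508) − (-3.0993502489))/(16 − 1) = -3.2103903576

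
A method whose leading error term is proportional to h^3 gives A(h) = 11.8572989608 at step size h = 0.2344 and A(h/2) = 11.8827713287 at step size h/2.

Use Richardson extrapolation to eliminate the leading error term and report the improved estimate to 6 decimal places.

11.886410

With r = 3 the leading error scales as h^3, so the weight is 2^3 = 8.
Top: 8(11.8827713287) − (11.8572989608) = 83.2048716688
Divide by 2^3 − 1 = 7.
(8 × 11.8827713287 − 11.8572989608)/(8 − 1) = 11.8864102384
Shift from A(h/2): +0.0036389097.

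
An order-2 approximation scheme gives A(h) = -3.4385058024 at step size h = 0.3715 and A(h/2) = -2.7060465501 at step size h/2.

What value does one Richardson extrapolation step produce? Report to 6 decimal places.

-2.461893

Leading term ∝ h^2; use weight 4 = 2^2.
4 × (-2.7060465501) − (-3.4385058024) = -7.3856803980
Denominator 4 − 1 = 3.
Extrapolated: (-7.3856803980) / 3 = -2.4618934660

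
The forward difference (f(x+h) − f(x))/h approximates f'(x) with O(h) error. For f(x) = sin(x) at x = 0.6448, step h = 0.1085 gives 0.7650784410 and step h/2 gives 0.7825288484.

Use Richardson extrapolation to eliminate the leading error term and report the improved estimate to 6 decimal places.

0.799979

Order 1 gives 2^r = 2 and 2^r − 1 = 1.
Numerator 2·A(h/2) − A(h) = 2·0.7825288484 − 0.7650784410 = 0.7999792558
Denominator 2 − 1 = 1.
0.7999792558 ÷ 1 = 0.7999792558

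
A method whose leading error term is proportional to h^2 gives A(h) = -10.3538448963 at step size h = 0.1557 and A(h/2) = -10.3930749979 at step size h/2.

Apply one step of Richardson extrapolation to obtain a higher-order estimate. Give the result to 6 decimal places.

-10.406152

Method order is 2; weight 2^2 = 4.
Weighted: (-41.5722999916) − (-10.3538448963) = -31.2184550953
R = (-31.2184550953)/3 = -10.4061516984
Shift from A(h/2): −0.0130767005.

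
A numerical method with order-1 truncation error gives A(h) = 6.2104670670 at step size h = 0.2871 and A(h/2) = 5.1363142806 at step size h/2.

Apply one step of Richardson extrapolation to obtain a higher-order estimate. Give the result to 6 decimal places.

Order 1 gives 2^r = 2 and 2^r − 1 = 1.
Numerator 2·A(h/2) − A(h) = 2·5.1363142806 − 6.2104670670 = 4.0621614942
Divide by 2^1 − 1 = 1.
Result: 4.0621614942
Gap between inputs: 1.074e+00; correction applied: −1.0741527864.

4.062161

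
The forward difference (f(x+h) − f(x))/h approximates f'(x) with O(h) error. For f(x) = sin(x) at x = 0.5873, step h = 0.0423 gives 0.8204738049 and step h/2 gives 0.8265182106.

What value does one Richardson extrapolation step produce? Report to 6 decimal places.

0.832563

Leading term ∝ h^1; use weight 2 = 2^1.
Weighted: 1.6530364212 − 0.8204738049 = 0.8325626163
(2*0.8265182106 − 0.8204738049)/(2 − 1) = 0.8325626163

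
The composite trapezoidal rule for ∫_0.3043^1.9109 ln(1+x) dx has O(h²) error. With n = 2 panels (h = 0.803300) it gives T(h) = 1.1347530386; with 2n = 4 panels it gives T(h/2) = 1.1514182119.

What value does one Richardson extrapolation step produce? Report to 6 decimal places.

r = 2: numerator weight 4, denominator 3.
A(h/2) − A(h) = 1.1514182119 − 1.1347530386 = 0.0166651733
Divide by 2^2 − 1 = 3: 0.0166651733/3 = 0.0055550578
R = 1.1514182119 + 0.0055550578 = 1.1569732697
Gap between inputs: 1.667e-02; correction applied: +0.0055550578.

1.156973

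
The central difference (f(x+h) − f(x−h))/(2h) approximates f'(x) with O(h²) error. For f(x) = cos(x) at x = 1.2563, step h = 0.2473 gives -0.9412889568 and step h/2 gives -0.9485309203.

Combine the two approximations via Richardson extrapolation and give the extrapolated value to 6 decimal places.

-0.950945

Order 2 gives 2^r = 4 and 2^r − 1 = 3.
Numerator 4×A(h/2) − A(h) = 4×(-0.9485309203) − (-0.9412889568) = -2.8528347244
R = (-2.8528347244)/3 = -0.9509449081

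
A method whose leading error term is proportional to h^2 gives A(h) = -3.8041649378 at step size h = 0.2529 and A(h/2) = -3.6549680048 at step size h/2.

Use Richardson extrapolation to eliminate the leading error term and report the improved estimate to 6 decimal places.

The method has order 2: 2^2 = 4.
4·(-3.6549680048) − (-3.8041649378) = -10.8157070814
Denominator 4 − 1 = 3.
R = (-10.8157070814)/3 = -3.6052356938

-3.605236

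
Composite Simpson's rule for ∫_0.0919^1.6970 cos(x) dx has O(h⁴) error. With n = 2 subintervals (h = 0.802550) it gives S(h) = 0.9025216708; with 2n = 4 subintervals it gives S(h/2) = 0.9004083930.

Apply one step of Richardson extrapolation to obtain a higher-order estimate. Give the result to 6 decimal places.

r = 4, so 2^r = 16.
16 × 0.9004083930 − 0.9025216708 = 13.5040126172
Denominator 16 − 1 = 15.
R = 13.5040126172/15 = 0.9002675078

0.900268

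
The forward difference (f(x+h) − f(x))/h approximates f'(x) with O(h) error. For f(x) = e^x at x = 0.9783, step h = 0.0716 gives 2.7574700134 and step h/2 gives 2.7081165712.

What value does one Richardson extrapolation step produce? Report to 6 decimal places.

2.658763

r = 1, so 2^r = 2.
2*2.7081165712 = 5.4162331424; subtract 2.7574700134 → 2.6587631290
Extrapolated: 2.6587631290 / 1 = 2.6587631290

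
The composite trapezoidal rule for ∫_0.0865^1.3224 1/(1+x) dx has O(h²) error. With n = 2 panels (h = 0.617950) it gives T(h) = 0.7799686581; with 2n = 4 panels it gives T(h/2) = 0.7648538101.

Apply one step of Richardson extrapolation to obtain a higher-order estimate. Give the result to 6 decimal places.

r = 2: numerator weight 4, denominator 3.
2^2*A(h/2) = 3.0594152404; minus A(h) gives 2.2794465823.
R = 2.2794465823/3 = 0.7598155274

0.759816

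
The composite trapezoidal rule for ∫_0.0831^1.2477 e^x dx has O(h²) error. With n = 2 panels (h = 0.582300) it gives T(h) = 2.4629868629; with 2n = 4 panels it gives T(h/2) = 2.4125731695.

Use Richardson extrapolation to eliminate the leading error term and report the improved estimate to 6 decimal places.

2.395769

Error is O(h^2); halving h shrinks it by 2^2 = 4.
4×2.4125731695 = 9.6502926780; subtract 2.4629868629 → 7.1873058151
Denominator 4 − 1 = 3.
R = 7.1873058151/3 = 2.3957686050
Shift from A(h/2): −0.0168045645.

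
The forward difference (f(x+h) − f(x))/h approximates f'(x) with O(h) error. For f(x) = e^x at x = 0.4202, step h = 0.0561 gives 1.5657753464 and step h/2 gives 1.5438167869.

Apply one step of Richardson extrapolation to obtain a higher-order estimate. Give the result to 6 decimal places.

Method order is 1; weight 2^1 = 2.
2·1.5438167869 − 1.5657753464 = 1.5218582274
1.5218582274 ÷ 1 = 1.5218582274

1.521858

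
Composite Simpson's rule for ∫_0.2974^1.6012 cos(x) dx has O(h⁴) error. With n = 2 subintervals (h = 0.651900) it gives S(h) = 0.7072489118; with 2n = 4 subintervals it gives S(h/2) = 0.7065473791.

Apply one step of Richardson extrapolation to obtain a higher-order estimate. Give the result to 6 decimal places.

0.706501

Error is O(h^4); halving h shrinks it by 2^4 = 16.
2^4×A(h/2) = 11.3047580656; minus A(h) gives 10.5975091538.
10.5975091538 ÷ 15 = 0.7065006103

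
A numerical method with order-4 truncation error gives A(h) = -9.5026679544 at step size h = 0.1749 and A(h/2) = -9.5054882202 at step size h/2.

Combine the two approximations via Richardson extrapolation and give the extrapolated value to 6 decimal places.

-9.505676

Method order is 4; weight 2^4 = 16.
16 × (-9.5054882202) = -152.0878115232; subtract (-9.5026679544) → -142.5851435688
Denominator 16 − 1 = 15.
So the Richardson estimate is -9.5056762379.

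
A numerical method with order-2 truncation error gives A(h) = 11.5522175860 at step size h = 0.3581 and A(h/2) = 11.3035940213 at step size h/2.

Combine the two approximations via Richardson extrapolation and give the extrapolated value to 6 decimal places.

Order 2 gives 2^r = 4 and 2^r − 1 = 3.
Top: 4(11.3035940213) − (11.5522175860) = 33.6621584992
33.6621584992 ÷ 3 = 11.2207194997

11.220719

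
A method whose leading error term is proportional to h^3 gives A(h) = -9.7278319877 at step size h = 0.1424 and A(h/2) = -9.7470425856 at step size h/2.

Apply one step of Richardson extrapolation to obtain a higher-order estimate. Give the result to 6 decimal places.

-9.749787

Leading term ∝ h^3; use weight 8 = 2^3.
Weighted: (-77.9763406848) − (-9.7278319877) = -68.2485086971
Extrapolated: (-68.2485086971) / 7 = -9.7497869567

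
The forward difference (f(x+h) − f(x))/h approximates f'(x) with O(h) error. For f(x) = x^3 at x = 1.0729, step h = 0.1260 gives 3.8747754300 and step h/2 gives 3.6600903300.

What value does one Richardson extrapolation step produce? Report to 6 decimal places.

Order 1 gives 2^r = 2 and 2^r − 1 = 1.
Numerator 2 × A(h/2) − A(h) = 2 × 3.6600903300 − 3.8747754300 = 3.4454052300
Divide by 2^1 − 1 = 1.
3.4454052300 ÷ 1 = 3.4454052300

3.445405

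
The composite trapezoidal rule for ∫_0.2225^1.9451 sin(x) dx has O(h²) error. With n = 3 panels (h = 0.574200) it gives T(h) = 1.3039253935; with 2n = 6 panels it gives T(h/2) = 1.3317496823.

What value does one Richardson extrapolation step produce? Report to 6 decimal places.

1.341024

Method order is 2; weight 2^2 = 4.
Weighted: 5.3269987292 − 1.3039253935 = 4.0230733357
Extrapolated: 4.0230733357 / 3 = 1.3410244452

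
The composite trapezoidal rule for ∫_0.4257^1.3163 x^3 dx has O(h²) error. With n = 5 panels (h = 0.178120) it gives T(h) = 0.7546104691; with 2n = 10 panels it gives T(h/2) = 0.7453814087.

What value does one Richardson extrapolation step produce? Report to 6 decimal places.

0.742305

Order 2 gives 2^r = 4 and 2^r − 1 = 3.
Top: 4(0.7453814087) − (0.7546104691) = 2.2269151657
R = 2.2269151657/3 = 0.7423050552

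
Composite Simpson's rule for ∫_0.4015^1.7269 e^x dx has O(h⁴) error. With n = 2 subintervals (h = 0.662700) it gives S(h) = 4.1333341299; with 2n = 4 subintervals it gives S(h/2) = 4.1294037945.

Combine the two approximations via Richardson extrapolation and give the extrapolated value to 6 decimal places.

r = 4: numerator weight 16, denominator 15.
16×4.1294037945 = 66.0704607120; 66.0704607120 − 4.1333341299 = 61.9371265821
Divide by 2^4 − 1 = 15.
61.9371265821 ÷ 15 = 4.1291417721

4.129142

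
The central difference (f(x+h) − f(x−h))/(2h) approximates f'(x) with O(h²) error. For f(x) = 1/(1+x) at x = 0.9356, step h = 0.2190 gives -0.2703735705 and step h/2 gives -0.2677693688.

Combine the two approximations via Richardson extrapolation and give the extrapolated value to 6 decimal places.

The method has order 2: 2^2 = 4.
2^2 × A(h/2) = -1.0710774752; minus A(h) gives -0.8007039047.
Denominator 4 − 1 = 3.
(4 × (-0.2677693688) − (-0.2703735705))/(4 − 1) = -0.2669013016
Shift from A(h/2): +0.0008680672.

-0.266901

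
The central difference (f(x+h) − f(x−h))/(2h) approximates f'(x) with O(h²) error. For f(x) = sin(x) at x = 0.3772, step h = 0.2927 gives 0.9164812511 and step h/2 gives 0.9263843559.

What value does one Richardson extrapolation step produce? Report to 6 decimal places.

0.929685

r = 2: numerator weight 4, denominator 3.
4*0.9263843559 = 3.7055374236; 3.7055374236 − 0.9164812511 = 2.7890561725
Divide by 2^2 − 1 = 3.
Result: 0.9296853908
Shift from A(h/2): +0.0033010349.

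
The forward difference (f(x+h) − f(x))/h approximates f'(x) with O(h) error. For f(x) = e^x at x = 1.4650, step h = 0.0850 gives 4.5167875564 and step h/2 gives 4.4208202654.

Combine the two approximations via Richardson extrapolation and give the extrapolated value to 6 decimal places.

r = 1: numerator weight 2, denominator 1.
Top: 2(4.4208202654) − (4.5167875564) = 4.3248529744
Divide by 2^1 − 1 = 1.
4.3248529744 ÷ 1 = 4.3248529744

4.324853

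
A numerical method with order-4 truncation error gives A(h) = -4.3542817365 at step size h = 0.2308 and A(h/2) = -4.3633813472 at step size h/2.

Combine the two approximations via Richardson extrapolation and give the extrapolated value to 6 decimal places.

-4.363988

Order 4 gives 2^r = 16 and 2^r − 1 = 15.
Top: 16(-4.3633813472) − (-4.3542817365) = -65.4598198187
Divide by 2^4 − 1 = 15.
Result: -4.3639879879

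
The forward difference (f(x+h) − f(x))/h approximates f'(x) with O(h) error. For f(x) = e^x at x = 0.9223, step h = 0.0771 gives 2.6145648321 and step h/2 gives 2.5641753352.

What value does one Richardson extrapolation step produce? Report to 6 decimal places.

2.513786

Leading term ∝ h^1; use weight 2 = 2^1.
Difference of the inputs: 2.5641753352 − 2.6145648321 = -0.0503894969
Divide by 2^1 − 1 = 1: (-0.0503894969)/1 = -0.0503894969
R = A(h/2) + (A(h/2) − A(h))/1 = 2.5641753352 − 0.0503894969 = 2.5137858383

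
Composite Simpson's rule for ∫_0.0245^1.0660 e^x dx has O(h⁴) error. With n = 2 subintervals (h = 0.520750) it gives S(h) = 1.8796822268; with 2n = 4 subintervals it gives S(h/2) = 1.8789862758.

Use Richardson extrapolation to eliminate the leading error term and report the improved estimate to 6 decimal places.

1.878940

Leading term ∝ h^4; use weight 16 = 2^4.
16 × 1.8789862758 − 1.8796822268 = 28.1840981860
Divide by 2^4 − 1 = 15.
28.1840981860 ÷ 15 = 1.8789398791
Gap between inputs: 6.960e-04; correction applied: −0.0000463967.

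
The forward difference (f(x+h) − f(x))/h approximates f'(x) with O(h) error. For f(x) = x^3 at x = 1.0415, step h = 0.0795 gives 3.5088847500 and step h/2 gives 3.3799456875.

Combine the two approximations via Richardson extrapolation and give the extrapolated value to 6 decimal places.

Method order is 1; weight 2^1 = 2.
2×3.3799456875 = 6.7598913750; 6.7598913750 − 3.5088847500 = 3.2510066250
Divide by 2^1 − 1 = 1.
So the Richardson estimate is 3.2510066250.

3.251007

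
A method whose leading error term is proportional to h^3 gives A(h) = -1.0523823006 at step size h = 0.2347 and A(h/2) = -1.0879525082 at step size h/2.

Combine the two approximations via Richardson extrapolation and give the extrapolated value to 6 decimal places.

r = 3: numerator weight 8, denominator 7.
Numerator 8 × A(h/2) − A(h) = 8 × (-1.0879525082) − (-1.0523823006) = -7.6512377650
(-7.6512377650) ÷ 7 = -1.0930339664

-1.093034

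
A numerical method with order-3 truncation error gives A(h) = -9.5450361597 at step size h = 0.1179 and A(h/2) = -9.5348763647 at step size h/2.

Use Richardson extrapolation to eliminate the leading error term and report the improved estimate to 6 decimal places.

The method has order 3: 2^3 = 8.
Weighted: (-76.2790109176) − (-9.5450361597) = -66.7339747579
Extrapolated: (-66.7339747579) / 7 = -9.5334249654
Correction |R − A(h/2)| = 1.451e-03; gap |A(h/2) − A(h)| = 1.016e-02.

-9.533425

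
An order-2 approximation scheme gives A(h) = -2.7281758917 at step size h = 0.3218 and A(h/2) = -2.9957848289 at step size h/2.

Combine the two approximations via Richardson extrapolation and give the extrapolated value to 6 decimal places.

-3.084988

Method order is 2; weight 2^2 = 4.
Top: 4(-2.9957848289) − (-2.7281758917) = -9.2549634239
R = (-9.2549634239)/3 = -3.0849878080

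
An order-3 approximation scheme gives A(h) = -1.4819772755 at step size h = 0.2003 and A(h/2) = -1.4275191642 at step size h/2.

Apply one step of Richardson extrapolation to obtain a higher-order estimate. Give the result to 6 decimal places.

-1.419739

Method order is 3; weight 2^3 = 8.
Top: 8(-1.4275191642) − (-1.4819772755) = -9.9381760381
Denominator 8 − 1 = 7.
(-9.9381760381) ÷ 7 = -1.4197394340
Correction |R − A(h/2)| = 7.780e-03; gap |A(h/2) − A(h)| = 5.446e-02.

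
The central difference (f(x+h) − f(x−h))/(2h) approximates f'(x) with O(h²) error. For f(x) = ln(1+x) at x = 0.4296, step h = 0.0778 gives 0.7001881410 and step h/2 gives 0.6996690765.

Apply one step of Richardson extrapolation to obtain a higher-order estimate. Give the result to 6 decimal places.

0.699496

Method order is 2; weight 2^2 = 4.
4*0.6996690765 = 2.7986763060; subtract 0.7001881410 → 2.0984881650
Divide by 2^2 − 1 = 3.
So the Richardson estimate is 0.6994960550.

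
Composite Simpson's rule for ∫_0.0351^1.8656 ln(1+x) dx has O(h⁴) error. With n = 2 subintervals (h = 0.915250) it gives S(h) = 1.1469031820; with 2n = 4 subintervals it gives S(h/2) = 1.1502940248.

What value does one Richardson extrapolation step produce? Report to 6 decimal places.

The method has order 4: 2^4 = 16.
16×1.1502940248 = 18.4047043968; 18.4047043968 − 1.1469031820 = 17.2578012148
17.2578012148 ÷ 15 = 1.1505200810

1.150520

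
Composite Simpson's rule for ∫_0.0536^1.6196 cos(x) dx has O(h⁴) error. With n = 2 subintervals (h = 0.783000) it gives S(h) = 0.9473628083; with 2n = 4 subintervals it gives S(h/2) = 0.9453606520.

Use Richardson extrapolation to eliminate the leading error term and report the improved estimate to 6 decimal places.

0.945227

r = 4, so 2^r = 16.
Numerator 16 × A(h/2) − A(h) = 16 × 0.9453606520 − 0.9473628083 = 14.1784076237
Denominator 16 − 1 = 15.
Result: 0.9452271749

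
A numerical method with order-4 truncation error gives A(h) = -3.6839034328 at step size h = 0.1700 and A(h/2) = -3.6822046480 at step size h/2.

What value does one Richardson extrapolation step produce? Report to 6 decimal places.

-3.682091

Method order is 4; weight 2^4 = 16.
Weighted: (-58.9152743680) − (-3.6839034328) = -55.2313709352
R = (-55.2313709352)/15 = -3.6820913957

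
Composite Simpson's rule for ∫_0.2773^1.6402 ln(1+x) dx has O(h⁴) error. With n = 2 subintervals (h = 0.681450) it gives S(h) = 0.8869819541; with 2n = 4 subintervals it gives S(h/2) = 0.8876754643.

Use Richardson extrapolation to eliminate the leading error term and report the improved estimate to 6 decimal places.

0.887722

With r = 4 the leading error scales as h^4, so the weight is 2^4 = 16.
Difference of the inputs: 0.8876754643 − 0.8869819541 = 0.0006935102
Divide by 2^4 − 1 = 15: 0.0006935102/15 = 0.0000462340
R = 0.8876754643 + 0.0000462340 = 0.8877216983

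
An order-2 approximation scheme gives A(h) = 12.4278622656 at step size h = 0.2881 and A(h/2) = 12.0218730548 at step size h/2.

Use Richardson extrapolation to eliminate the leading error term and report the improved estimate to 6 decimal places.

r = 2, so 2^r = 4.
Numerator 4 × A(h/2) − A(h) = 4 × 12.0218730548 − 12.4278622656 = 35.6596299536
(4 × 12.0218730548 − 12.4278622656)/(4 − 1) = 11.8865433179
Correction |R − A(h/2)| = 1.353e-01; gap |A(h/2) − A(h)| = 4.060e-01.

11.886543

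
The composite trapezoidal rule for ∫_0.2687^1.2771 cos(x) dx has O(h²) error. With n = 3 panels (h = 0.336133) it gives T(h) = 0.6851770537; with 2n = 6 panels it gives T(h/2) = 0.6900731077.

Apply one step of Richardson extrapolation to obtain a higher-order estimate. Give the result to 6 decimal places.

0.691705

Leading term ∝ h^2; use weight 4 = 2^2.
4×0.6900731077 − 0.6851770537 = 2.0751153771
R = 2.0751153771/3 = 0.6917051257
Correction |R − A(h/2)| = 1.632e-03; gap |A(h/2) − A(h)| = 4.896e-03.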